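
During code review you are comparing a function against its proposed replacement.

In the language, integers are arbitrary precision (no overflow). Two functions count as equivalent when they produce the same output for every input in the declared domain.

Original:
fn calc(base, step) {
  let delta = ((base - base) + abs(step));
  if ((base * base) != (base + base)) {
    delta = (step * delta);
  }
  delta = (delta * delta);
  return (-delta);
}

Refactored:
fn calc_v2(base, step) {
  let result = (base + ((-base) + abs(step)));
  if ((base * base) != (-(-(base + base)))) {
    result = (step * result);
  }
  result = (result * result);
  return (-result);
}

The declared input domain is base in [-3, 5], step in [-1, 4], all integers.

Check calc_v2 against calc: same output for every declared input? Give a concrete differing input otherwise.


This is a faithful refactor — arithmetic usage differs, local variable names differ, but the computed results match everywhere.
As a probe, take base=2, step=3: calc runs delta := 3 | ((base * base) != (base + base)): false | delta := 9 | result -9; calc_v2 runs result := 3 | ((base * base) != (-(-(base + base)))): false | result := 9 | result -9; both end at -9.
Sweeping the whole domain (54 inputs) finds no disagreement.
verdict: equivalent


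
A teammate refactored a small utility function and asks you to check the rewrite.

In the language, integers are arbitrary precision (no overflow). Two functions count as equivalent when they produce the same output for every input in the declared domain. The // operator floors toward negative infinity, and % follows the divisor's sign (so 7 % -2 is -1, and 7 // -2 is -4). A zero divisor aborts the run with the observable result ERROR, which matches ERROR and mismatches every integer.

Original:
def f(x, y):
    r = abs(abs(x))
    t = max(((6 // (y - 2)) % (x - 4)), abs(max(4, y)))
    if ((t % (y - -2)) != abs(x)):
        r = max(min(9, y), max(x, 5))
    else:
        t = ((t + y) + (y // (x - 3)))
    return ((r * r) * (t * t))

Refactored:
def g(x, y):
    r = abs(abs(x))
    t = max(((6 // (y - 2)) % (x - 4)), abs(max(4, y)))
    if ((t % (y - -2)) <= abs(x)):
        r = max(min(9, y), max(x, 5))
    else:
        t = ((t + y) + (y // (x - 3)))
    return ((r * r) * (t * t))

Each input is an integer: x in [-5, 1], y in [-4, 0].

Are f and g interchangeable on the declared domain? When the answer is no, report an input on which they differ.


At x=0, y=-4: f gives 0, g gives 400.
verdict: not equivalent; witness: x=0, y=-4


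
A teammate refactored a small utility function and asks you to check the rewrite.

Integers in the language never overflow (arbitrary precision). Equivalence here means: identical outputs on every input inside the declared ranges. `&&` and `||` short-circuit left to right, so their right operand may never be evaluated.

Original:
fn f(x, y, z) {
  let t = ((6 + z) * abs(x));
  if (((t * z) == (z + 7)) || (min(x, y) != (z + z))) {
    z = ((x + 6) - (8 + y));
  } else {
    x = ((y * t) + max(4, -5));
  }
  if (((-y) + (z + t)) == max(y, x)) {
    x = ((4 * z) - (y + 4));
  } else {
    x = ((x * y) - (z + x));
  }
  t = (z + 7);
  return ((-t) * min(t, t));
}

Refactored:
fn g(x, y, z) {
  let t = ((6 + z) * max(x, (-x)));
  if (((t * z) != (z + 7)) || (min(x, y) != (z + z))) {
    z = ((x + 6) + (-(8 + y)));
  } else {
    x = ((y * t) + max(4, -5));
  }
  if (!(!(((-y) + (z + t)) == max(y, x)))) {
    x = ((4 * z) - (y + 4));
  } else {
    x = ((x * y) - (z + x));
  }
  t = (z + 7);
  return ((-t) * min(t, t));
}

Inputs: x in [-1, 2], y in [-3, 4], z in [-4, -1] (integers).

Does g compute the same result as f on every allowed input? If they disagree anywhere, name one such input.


The rewrite breaks on x=0, y=-2, z=-1, where the results are -36 and -49.
f: t := 0 | (((t * z) == (z + 7)) || (min(x, y) != (z + z))): false | x := 4 | (((-y) + (z + t)) == max(y, x)): false | x := -11 | t := 6 | result -36
g: t := 0 | (((t * z) != (z + 7)) || (min(x, y) != (z + z))): true | z := 0 | (!(!(((-y) + (z + t)) == max(y, x)))): false | x := 0 | t := 7 | result -49
verdict: not equivalent; witness: x=0, y=-2, z=-1


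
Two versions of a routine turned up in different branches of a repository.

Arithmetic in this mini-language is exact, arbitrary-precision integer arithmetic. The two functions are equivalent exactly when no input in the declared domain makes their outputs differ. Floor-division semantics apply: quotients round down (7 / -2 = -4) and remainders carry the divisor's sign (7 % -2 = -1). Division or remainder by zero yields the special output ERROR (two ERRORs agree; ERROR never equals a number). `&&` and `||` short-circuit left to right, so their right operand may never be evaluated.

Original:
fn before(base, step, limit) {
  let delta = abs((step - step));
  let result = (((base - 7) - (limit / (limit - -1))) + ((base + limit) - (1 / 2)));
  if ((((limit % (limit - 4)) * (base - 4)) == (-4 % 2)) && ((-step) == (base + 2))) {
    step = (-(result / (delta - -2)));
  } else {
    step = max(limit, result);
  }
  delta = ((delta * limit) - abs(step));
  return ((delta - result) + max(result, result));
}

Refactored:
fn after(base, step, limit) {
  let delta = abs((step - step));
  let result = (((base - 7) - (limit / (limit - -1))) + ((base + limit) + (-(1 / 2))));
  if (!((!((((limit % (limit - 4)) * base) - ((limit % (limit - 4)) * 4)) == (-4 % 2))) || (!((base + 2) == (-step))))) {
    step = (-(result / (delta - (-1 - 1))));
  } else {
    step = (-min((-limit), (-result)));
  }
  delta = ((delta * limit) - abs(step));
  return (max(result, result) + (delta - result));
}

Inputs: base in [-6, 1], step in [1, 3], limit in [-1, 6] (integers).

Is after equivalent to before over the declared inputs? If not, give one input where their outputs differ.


Differences: constant usage differs, and arithmetic usage differs, and boolean connective usage differs, and min/max/abs usage differs — yet all 192 inputs agree.
verdict: equivalent


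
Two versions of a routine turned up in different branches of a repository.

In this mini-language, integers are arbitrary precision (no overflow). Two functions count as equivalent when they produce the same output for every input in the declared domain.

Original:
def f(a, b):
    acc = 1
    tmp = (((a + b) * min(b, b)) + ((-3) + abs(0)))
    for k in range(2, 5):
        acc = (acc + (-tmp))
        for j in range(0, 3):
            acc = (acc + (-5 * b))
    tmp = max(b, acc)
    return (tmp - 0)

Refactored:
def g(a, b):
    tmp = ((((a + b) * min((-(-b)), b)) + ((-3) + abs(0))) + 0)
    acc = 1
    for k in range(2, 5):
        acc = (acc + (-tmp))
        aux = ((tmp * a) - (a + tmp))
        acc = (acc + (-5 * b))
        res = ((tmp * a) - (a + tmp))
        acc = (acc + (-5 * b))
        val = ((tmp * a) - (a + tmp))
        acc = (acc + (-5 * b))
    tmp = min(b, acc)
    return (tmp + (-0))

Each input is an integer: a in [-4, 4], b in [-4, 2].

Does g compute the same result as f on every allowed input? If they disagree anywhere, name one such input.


Evaluate both at a=-4, b=-4.
f: acc := 1 | tmp := 29 | iter k=2: | acc := -28 | iter j=0: | acc := -8 | iter j=1: | acc := 12 | iter j=2: | acc := 32 | iter k=3: | acc := 3 | iter j=0: | acc := 23 | iter j=1: | acc := 43 | iter j=2: | acc := 63 | iter k=4: | acc := 34 | iter j=0: | acc := 54 | iter j=1: | acc := 74 | iter j=2: | acc := 94 | tmp := 94 | result 94
g: tmp := 29 | acc := 1 | iter k=2: | acc := -28 | aux := -141 | acc := -8 | res := -141 | acc := 12 | val := -141 | acc := 32 | iter k=3: | acc := 3 | aux := -141 | acc := 23 | res := -141 | acc := 43 | val := -141 | acc := 63 | iter k=4: | acc := 34 | aux := -141 | acc := 54 | res := -141 | acc := 74 | val := -141 | acc := 94 | tmp := -4 | result -4
94 and -4 differ, so these are not the same function on this domain.
verdict: not equivalent; witness: a=-4, b=-4


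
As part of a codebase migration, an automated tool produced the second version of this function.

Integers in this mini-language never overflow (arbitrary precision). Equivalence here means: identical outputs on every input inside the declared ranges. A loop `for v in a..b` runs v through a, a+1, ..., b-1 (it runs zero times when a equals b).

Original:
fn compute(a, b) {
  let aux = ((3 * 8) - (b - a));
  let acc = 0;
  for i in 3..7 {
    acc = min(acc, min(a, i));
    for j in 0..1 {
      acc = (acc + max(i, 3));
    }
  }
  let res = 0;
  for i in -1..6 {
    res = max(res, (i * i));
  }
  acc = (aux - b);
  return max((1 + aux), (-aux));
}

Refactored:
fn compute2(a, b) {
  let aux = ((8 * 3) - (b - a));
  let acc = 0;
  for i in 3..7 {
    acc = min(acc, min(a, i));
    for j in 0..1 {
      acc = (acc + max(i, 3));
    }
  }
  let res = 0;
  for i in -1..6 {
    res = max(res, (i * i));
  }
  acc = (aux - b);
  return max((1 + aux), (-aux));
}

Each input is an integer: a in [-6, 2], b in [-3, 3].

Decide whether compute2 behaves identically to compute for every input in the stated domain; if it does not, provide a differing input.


Comparing the listings, the differences include: same computation, different form.
Spot check at a=-2, b=0 — compute: aux becomes 22; next acc becomes 0; next at i=3:; next acc becomes -2; next at j=0:; next acc becomes 1; next at i=4:; next acc becomes -2; next at j=0:; next acc becomes 2; next at i=5:; next acc becomes -2; next at j=0:; next acc becomes 3; next at i=6:; next acc becomes -2; next at j=0:; next acc becomes 4; next res becomes 0; next at i=-1:; next res becomes 1; next at i=0:; next res becomes 1; next at i=1:; next res becomes 1; next at i=2:; next res becomes 4; next at i=3:; next res becomes 9; next at i=4:; next res becomes 16; next at i=5:; next res becomes 25; next acc becomes 22; next final value 23. compute2: aux becomes 22; next acc becomes 0; next at i=3:; next acc becomes -2; next at j=0:; next acc becomes 1; next at i=4:; next acc becomes -2; next at j=0:; next acc becomes 2; next at i=5:; next acc becomes -2; next at j=0:; next acc becomes 3; next at i=6:; next acc becomes -2; next at j=0:; next acc becomes 4; next res becomes 0; next at i=-1:; next res becomes 1; next at i=0:; next res becomes 1; next at i=1:; next res becomes 1; next at i=2:; next res becomes 4; next at i=3:; next res becomes 9; next at i=4:; next res becomes 16; next at i=5:; next res becomes 25; next acc becomes 22; next final value 23. Both give 23.
Every one of the 63 inputs gives matching results.
verdict: equivalent


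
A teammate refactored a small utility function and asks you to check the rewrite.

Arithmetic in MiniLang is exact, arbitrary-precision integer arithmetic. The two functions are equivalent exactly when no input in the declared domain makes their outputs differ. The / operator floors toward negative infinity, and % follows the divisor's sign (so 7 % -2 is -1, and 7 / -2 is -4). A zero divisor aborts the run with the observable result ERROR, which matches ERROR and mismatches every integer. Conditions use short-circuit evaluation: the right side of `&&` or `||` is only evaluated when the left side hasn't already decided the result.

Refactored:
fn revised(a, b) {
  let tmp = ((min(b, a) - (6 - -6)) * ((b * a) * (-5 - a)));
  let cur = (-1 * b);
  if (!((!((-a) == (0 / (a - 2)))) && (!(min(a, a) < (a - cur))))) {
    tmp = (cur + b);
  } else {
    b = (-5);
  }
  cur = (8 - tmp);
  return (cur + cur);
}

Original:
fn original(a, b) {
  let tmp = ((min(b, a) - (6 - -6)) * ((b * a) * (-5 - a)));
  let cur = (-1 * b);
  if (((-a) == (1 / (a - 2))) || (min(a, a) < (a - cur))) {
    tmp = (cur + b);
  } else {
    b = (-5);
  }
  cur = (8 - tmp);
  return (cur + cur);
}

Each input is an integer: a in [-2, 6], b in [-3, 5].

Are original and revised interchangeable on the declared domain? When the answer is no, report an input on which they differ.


Run the pair on a=1, b=-3.
original: tmp := -270 | cur := 3 | (((-a) == (1 / (a - 2))) || (min(a, a) < (a - cur))): true | tmp := 0 | cur := 8 | result 16
revised: tmp := -270 | cur := 3 | (!((!((-a) == (0 / (a - 2)))) && (!(min(a, a) < (a - cur))))): false | b := -5 | cur := 278 | result 556
16 against 556: the behavior changed.
verdict: not equivalent; witness: a=1, b=-3


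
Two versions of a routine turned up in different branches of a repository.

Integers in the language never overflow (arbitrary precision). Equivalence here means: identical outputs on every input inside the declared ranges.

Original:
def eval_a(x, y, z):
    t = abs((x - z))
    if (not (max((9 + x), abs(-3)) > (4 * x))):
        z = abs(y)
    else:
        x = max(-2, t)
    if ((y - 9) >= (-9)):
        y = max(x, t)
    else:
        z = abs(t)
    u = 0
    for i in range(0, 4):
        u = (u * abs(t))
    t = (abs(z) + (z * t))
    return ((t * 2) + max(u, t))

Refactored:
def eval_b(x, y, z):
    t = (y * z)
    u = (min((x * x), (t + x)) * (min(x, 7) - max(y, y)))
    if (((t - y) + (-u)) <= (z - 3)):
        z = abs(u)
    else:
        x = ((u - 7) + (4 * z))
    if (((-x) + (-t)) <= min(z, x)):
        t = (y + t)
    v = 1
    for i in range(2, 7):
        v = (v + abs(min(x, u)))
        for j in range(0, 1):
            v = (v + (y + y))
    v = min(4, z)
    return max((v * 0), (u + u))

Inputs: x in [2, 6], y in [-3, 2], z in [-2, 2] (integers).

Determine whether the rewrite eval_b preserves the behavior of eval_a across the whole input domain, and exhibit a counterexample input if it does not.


There is a counterexample at x=2, y=-3, z=-2: 60 on one side, 40 on the other.
eval_a: t = 4; (not (max((9 + x), abs(-3)) > (4 * x))) -> false; x = 4; ((y - 9) >= (-9)) -> false; z = 4; u = 0; [i=0]; u = 0; [i=1]; u = 0; [i=2]; u = 0; [i=3]; u = 0; t = 20; return 60
eval_b: t = 6; u = 20; (((t - y) + (-u)) <= (z - 3)) -> true; z = 20; (((-x) + (-t)) <= min(z, x)) -> true; t = 3; v = 1; [i=2]; v = 3; [j=0]; v = -3; [i=3]; v = -1; [j=0]; v = -7; [i=4]; v = -5; [j=0]; v = -11; [i=5]; v = -9; [j=0]; v = -15; [i=6]; v = -13; [j=0]; v = -19; v = 4; return 40
verdict: not equivalent; witness: x=2, y=-3, z=-2


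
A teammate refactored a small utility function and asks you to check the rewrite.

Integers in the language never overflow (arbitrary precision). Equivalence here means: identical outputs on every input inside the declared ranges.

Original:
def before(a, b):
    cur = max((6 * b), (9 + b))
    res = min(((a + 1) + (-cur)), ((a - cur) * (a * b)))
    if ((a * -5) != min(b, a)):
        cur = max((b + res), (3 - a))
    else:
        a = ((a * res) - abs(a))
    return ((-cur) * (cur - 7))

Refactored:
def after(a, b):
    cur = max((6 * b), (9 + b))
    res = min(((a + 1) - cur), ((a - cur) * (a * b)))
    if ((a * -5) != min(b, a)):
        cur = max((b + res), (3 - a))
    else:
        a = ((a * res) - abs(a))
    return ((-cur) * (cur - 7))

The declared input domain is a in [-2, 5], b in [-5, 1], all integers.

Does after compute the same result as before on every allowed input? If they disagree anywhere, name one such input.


Reading the diff, among the changes: arithmetic usage differs.
One worked example (a=3, b=-4) — before: cur = 5; res = -1; ((a * -5) != min(b, a)) -> true; cur = 0; return 0; after: cur = 5; res = -1; ((a * -5) != min(b, a)) -> true; cur = 0; return 0; agreement on 0.
Across all 56 domain points the two functions coincide.
verdict: equivalent


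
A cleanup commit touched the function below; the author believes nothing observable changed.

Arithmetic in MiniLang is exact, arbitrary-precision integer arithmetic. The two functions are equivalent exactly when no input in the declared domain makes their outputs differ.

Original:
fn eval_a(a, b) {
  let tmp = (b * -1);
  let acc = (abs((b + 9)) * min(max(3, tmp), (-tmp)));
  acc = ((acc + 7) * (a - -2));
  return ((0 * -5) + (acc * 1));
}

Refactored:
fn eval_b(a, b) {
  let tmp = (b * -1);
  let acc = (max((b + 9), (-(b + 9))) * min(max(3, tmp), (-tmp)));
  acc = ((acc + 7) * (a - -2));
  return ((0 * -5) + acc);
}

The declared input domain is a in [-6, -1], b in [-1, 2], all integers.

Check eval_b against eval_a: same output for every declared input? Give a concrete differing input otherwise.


This is a faithful refactor — arithmetic usage differs; constant usage differs; min/max/abs usage differs, but the computed results match everywhere.
Spot check at a=-3, b=-1 — eval_a: tmp becomes 1; next acc becomes -8; next acc becomes 1; next final value 1. eval_b: tmp becomes 1; next acc becomes -8; next acc becomes 1; next final value 1. Both give 1.
Across all 24 domain points the two functions coincide.
verdict: equivalent


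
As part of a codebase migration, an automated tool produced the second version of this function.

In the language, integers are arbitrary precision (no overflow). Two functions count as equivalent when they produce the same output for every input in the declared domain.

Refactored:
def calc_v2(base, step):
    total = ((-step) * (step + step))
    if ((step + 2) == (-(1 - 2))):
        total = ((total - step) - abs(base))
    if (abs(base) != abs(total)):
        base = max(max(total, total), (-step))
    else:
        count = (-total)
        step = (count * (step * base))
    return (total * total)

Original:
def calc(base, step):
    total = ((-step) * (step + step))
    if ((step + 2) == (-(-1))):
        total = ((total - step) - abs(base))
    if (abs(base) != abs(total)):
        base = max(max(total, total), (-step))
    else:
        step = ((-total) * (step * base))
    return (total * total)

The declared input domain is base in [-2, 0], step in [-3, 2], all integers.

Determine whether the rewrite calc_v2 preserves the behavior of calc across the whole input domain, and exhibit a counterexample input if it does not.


Reading the diff, among the changes: arithmetic usage differs; and local variable names differ; and constant usage differs; and statement counts differ.
One worked example (base=-1, step=-3) — calc: total := -18 | ((step + 2) == (-(-1))): false | (abs(base) != abs(total)): true | base := 3 | result 324; calc_v2: total := -18 | ((step + 2) == (-(1 - 2))): false | (abs(base) != abs(total)): true | base := 3 | result 324; agreement on 324.
Every one of the 18 inputs gives matching results.
verdict: equivalent


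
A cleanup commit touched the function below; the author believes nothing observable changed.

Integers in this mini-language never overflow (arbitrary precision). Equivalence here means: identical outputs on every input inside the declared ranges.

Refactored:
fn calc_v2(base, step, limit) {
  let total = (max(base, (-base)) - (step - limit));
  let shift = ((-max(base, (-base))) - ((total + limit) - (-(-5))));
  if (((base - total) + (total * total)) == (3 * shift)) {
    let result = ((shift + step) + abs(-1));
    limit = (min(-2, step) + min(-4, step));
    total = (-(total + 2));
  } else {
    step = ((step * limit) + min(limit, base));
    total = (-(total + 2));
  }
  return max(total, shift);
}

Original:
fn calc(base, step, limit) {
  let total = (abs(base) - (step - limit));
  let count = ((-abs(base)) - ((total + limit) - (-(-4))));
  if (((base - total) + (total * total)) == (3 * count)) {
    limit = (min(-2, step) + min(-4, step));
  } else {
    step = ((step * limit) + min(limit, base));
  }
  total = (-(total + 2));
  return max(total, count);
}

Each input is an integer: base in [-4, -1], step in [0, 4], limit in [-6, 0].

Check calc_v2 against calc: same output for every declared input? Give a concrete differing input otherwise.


Not equivalent: base=-4, step=0, limit=-6 separates them (8 vs 9).
calc: total=-2, then count=8, then (((base - total) + (total * total)) == (3 * count)) is false, then step=-6, then total=0, then returns 8
calc_v2: total=-2, then shift=9, then (((base - total) + (total * total)) == (3 * shift)) is false, then step=-6, then total=0, then returns 9
verdict: not equivalent; witness: base=-4, step=0, limit=-6


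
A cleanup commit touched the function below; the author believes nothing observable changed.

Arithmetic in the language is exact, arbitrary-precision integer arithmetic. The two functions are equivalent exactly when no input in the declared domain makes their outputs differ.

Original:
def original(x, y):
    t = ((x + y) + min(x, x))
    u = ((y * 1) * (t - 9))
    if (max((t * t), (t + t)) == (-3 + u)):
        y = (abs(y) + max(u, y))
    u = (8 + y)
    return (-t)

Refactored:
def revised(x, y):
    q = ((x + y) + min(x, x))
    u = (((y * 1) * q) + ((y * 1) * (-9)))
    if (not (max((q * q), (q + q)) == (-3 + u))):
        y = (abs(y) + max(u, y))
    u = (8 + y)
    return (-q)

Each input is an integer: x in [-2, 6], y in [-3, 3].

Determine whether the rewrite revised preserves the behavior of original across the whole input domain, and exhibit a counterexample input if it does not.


There is a behavioral-looking edit here, yet the outcome never shifts on this domain.
Tracing x=-1, y=-3: original: t := -5 | u := 42 | (max((t * t), (t + t)) == (-3 + u)): false | u := 5 | result 5 | revised: q := -5 | u := 42 | (not (max((q * q), (q + q)) == (-3 + u))): true | y := 45 | u := 53 | result 5 — matching result 5.
Sweeping the whole domain (63 inputs) finds no disagreement.
verdict: equivalent


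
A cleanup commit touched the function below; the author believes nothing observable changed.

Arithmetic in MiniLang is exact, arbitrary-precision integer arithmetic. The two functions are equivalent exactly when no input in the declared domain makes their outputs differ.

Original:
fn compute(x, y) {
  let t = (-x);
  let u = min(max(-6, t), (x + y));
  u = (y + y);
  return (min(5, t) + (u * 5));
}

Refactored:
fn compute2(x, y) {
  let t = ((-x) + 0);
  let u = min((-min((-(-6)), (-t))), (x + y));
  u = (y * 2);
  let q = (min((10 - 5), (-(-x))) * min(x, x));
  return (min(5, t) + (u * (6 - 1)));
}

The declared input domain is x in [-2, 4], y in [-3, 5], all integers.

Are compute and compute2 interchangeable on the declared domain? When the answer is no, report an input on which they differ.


Behavior is preserved: although min/max/abs usage differs, and arithmetic usage differs, and constant usage differs, and statement counts differ, and local variable names differ, the outputs never diverge.
As a probe, take x=-2, y=-2: compute runs t becomes 2; next u becomes -4; next u becomes -4; next final value -18; compute2 runs t becomes 2; next u becomes -4; next u becomes -4; next q becomes 4; next final value -18; both end at -18.
Checked all 63 inputs in the declared domain: the outputs agree on every one.
verdict: equivalent


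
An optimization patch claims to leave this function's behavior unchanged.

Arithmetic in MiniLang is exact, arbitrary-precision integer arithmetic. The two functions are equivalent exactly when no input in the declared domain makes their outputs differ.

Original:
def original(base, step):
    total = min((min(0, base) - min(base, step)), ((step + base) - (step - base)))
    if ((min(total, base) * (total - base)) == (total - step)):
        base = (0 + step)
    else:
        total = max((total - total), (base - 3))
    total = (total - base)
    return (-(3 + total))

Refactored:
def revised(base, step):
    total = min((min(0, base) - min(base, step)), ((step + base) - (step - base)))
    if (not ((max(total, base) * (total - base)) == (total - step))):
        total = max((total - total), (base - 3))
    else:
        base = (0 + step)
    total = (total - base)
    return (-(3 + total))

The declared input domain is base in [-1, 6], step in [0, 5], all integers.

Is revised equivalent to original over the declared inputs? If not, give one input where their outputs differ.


Try base=1, step=0.
original: total=0, then ((min(total, base) * (total - base)) == (total - step)) is true, then base=0, then total=0, then returns -3
revised: total=0, then (not ((max(total, base) * (total - base)) == (total - step))) is true, then total=0, then total=-1, then returns -2
-3 against -2: the behavior changed.
verdict: not equivalent; witness: base=1, step=0


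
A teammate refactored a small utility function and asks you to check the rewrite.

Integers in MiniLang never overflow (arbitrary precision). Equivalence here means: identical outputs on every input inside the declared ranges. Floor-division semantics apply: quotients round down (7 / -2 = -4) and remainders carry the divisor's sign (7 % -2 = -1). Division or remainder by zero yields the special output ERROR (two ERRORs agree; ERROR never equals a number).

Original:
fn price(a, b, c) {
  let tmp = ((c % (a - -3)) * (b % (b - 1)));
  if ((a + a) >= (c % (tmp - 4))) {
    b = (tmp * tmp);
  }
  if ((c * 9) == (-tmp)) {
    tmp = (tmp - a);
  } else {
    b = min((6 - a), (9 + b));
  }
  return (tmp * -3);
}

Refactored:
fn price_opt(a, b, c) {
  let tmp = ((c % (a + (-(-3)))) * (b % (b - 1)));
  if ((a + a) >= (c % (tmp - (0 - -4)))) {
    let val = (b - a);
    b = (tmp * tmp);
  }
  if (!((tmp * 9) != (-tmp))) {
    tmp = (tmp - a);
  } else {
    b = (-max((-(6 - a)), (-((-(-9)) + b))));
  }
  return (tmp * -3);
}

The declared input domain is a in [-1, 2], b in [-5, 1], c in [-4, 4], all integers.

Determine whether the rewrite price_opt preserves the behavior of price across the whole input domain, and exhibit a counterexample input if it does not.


Evaluate both at a=-1, b=-5, c=-4.
price: tmp becomes 0; next ((a + a) >= (c % (tmp - 4))) evaluates to false; next ((c * 9) == (-tmp)) evaluates to false; next b becomes 4; next final value 0
price_opt: tmp becomes 0; next ((a + a) >= (c % (tmp - (0 - -4)))) evaluates to false; next (!((tmp * 9) != (-tmp))) evaluates to true; next tmp becomes 1; next final value -3
0 and -3 differ, so these are not the same function on this domain.
verdict: not equivalent; witness: a=-1, b=-5, c=-4


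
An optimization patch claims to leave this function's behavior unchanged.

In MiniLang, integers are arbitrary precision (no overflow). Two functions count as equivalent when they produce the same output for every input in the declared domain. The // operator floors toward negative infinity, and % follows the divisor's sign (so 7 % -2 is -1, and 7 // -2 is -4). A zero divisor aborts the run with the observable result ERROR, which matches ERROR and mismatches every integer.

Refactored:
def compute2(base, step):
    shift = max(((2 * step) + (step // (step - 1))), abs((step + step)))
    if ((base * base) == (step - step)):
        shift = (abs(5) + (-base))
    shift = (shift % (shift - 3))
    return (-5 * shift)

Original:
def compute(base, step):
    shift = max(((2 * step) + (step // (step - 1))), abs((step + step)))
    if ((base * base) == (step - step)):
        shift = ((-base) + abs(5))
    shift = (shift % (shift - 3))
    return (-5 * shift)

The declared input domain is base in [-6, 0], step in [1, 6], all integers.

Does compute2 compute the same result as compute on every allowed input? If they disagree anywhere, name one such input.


Changes here: same computation, different form; the full 42-point sweep finds no disagreement.
verdict: equivalent


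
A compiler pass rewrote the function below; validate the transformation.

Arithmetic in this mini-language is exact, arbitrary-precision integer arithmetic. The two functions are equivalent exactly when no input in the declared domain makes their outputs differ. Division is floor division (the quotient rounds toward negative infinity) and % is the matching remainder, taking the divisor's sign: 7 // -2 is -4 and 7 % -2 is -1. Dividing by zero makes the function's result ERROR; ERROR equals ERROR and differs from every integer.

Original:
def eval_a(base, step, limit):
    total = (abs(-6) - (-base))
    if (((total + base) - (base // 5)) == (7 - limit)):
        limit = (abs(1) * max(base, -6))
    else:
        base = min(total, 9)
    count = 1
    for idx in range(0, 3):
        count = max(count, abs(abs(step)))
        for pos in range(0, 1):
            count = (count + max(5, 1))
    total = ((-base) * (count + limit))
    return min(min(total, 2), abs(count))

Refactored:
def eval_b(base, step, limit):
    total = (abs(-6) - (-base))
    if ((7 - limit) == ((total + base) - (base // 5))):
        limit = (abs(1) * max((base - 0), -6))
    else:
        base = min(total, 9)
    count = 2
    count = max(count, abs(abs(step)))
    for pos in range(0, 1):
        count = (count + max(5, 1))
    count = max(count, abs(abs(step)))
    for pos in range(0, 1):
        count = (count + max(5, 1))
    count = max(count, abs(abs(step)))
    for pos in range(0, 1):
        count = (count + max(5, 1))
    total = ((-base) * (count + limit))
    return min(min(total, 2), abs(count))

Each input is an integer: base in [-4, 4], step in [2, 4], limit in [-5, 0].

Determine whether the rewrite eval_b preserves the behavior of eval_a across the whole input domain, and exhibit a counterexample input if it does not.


The edit looks behavioral (`1` became `2`), but over these ranges it never changes the outcome; all 162 inputs agree.
verdict: equivalent


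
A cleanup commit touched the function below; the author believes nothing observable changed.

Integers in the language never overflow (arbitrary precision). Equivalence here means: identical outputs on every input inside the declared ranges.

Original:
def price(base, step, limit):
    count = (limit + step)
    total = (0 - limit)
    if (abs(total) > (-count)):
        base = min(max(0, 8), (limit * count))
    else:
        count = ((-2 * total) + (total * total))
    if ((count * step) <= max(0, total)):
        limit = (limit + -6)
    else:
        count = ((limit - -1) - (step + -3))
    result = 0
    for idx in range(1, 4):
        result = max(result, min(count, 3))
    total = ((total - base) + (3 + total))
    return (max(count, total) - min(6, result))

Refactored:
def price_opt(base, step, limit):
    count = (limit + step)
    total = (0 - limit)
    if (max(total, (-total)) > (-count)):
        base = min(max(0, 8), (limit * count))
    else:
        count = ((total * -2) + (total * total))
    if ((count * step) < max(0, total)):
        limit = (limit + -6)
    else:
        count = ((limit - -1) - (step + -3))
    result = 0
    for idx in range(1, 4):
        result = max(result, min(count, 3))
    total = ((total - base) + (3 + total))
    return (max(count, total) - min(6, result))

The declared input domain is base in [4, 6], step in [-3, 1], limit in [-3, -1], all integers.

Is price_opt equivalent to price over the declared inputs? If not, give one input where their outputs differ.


The rewrite breaks on base=5, step=-1, limit=-1, where the results are 0 and 1.
price: count becomes -2; next total becomes 1; next (abs(total) > (-count)) evaluates to false; next count becomes -1; next ((count * step) <= max(0, total)) evaluates to true; next limit becomes -7; next result becomes 0; next at idx=1:; next result becomes 0; next at idx=2:; next result becomes 0; next at idx=3:; next result becomes 0; next total becomes 0; next final value 0
price_opt: count becomes -2; next total becomes 1; next (max(total, (-total)) > (-count)) evaluates to false; next count becomes -1; next ((count * step) < max(0, total)) evaluates to false; next count becomes 4; next result becomes 0; next at idx=1:; next result becomes 3; next at idx=2:; next result becomes 3; next at idx=3:; next result becomes 3; next total becomes 0; next final value 1
verdict: not equivalent; witness: base=5, step=-1, limit=-1


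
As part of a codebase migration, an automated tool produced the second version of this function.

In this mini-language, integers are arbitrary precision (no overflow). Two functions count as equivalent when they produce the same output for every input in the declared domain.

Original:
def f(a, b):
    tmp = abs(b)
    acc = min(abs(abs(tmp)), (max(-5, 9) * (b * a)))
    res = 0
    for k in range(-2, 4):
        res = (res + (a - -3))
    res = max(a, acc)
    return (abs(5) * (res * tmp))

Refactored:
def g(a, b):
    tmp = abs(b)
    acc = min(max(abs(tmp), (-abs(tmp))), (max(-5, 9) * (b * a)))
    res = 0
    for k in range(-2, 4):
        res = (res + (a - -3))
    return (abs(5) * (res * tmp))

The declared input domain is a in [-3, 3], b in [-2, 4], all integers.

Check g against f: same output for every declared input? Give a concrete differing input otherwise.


At a=-3, b=-2: f gives 20, g gives 0.
verdict: not equivalent; witness: a=-3, b=-2


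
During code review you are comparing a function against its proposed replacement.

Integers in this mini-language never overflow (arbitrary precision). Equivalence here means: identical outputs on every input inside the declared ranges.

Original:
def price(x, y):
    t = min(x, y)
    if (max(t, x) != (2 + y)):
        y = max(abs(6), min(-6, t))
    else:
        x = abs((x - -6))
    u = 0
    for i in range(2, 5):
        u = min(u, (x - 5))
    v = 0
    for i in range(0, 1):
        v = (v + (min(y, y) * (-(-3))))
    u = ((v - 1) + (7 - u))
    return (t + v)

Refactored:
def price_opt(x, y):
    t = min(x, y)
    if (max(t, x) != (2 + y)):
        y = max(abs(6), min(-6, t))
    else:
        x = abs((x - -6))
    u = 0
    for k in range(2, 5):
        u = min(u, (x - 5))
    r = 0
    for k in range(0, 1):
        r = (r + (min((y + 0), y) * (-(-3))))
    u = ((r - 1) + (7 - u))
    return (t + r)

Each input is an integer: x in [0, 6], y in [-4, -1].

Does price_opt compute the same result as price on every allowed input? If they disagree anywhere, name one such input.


Behavior is preserved: although constant usage differs; and local variable names differ; and arithmetic usage differs, the outputs never diverge.
As a probe, take x=5, y=-3: price runs t becomes -3; next (max(t, x) != (2 + y)) evaluates to true; next y becomes 6; next u becomes 0; next at i=2:; next u becomes 0; next at i=3:; next u becomes 0; next at i=4:; next u becomes 0; next v becomes 0; next at i=0:; next v becomes 18; next u becomes 24; next final value 15; price_opt runs t becomes -3; next (max(t, x) != (2 + y)) evaluates to true; next y becomes 6; next u becomes 0; next at k=2:; next u becomes 0; next at k=3:; next u becomes 0; next at k=4:; next u becomes 0; next r becomes 0; next at k=0:; next r becomes 18; next u becomes 24; next final value 15; both end at 15.
Checked all 28 inputs in the declared domain: the outputs agree on every one.
verdict: equivalent


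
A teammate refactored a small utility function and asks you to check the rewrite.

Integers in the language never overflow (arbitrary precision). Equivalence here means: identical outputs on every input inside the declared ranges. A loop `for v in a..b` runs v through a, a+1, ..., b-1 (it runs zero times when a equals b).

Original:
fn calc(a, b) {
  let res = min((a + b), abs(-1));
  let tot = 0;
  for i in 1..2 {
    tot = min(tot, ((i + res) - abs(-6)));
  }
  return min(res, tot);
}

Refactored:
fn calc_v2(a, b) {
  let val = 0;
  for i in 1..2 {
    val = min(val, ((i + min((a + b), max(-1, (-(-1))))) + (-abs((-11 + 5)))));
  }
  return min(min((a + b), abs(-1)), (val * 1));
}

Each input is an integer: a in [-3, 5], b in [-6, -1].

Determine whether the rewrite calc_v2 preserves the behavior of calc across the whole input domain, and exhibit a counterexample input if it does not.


Side by side, the visible changes include: local variable names differ, arithmetic usage differs, constant usage differs, min/max/abs usage differs, statement counts differ.
As a probe, take a=-1, b=-1: calc runs res = -2; tot = 0; [i=1]; tot = -7; return -7; calc_v2 runs val = 0; [i=1]; val = -7; return -7; both end at -7.
Sweeping the whole domain (54 inputs) finds no disagreement.
verdict: equivalent


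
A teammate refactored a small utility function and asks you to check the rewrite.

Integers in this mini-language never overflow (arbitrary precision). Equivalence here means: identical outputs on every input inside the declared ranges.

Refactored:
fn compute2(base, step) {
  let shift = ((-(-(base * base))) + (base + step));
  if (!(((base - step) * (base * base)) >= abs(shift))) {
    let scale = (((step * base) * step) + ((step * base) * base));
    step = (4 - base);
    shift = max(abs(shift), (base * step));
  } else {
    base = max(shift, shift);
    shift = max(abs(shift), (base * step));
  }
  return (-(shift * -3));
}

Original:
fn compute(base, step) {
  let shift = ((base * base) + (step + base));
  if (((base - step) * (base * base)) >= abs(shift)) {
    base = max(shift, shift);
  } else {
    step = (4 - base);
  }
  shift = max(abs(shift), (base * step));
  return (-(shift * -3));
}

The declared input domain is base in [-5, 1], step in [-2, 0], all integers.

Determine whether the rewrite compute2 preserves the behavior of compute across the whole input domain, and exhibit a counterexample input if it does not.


The two versions differ — the changes include min/max/abs usage differs; and arithmetic usage differs; and boolean connective usage differs; and statement counts differ; and local variable names differ.
Tracing base=1, step=-1: compute: shift becomes 1; next (((base - step) * (base * base)) >= abs(shift)) evaluates to true; next base becomes 1; next shift becomes 1; next final value 3 | compute2: shift becomes 1; next (!(((base - step) * (base * base)) >= abs(shift))) evaluates to false; next base becomes 1; next shift becomes 1; next final value 3 — matching result 3.
Checked all 21 inputs in the declared domain: the outputs agree on every one.
verdict: equivalent


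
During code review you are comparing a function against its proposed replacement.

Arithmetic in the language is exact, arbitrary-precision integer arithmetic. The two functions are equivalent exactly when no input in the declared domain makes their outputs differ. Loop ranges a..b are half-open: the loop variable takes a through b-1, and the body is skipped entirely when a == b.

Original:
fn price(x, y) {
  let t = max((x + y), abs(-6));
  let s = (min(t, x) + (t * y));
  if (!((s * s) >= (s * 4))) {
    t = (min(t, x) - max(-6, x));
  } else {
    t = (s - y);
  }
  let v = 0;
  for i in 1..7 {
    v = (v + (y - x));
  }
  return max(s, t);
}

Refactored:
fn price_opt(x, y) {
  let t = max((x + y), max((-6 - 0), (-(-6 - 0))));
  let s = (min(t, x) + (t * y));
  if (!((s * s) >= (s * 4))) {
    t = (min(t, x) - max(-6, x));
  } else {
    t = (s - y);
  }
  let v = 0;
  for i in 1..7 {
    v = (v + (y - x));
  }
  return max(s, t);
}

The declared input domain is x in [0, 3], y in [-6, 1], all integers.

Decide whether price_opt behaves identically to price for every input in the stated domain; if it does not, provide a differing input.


Side by side, the visible changes include: arithmetic usage differs, and min/max/abs usage differs, and constant usage differs.
One worked example (x=3, y=-6) — price: t := 6 | s := -33 | (!((s * s) >= (s * 4))): false | t := -27 | v := 0 | iter i=1: | v := -9 | iter i=2: | v := -18 | iter i=3: | v := -27 | iter i=4: | v := -36 | iter i=5: | v := -45 | iter i=6: | v := -54 | result -27; price_opt: t := 6 | s := -33 | (!((s * s) >= (s * 4))): false | t := -27 | v := 0 | iter i=1: | v := -9 | iter i=2: | v := -18 | iter i=3: | v := -27 | iter i=4: | v := -36 | iter i=5: | v := -45 | iter i=6: | v := -54 | result -27; agreement on -27.
Across all 32 domain points the two functions coincide.
verdict: equivalent


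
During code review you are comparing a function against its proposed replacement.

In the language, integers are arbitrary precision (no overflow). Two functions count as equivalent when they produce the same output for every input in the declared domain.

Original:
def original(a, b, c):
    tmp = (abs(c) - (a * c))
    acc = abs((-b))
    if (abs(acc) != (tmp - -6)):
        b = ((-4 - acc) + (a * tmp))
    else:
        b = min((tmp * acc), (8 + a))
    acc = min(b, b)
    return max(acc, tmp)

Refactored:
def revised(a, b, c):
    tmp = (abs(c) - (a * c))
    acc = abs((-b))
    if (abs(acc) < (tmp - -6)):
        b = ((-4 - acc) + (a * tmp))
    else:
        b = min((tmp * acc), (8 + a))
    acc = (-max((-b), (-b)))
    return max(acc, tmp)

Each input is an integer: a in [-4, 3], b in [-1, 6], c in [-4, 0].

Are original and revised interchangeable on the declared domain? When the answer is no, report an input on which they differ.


There is a counterexample at a=-4, b=-1, c=-4: 43 on one side, -12 on the other.
original: tmp=-12, then acc=1, then (abs(acc) != (tmp - -6)) is true, then b=43, then acc=43, then returns 43
revised: tmp=-12, then acc=1, then (abs(acc) < (tmp - -6)) is false, then b=-12, then acc=-12, then returns -12
verdict: not equivalent; witness: a=-4, b=-1, c=-4
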